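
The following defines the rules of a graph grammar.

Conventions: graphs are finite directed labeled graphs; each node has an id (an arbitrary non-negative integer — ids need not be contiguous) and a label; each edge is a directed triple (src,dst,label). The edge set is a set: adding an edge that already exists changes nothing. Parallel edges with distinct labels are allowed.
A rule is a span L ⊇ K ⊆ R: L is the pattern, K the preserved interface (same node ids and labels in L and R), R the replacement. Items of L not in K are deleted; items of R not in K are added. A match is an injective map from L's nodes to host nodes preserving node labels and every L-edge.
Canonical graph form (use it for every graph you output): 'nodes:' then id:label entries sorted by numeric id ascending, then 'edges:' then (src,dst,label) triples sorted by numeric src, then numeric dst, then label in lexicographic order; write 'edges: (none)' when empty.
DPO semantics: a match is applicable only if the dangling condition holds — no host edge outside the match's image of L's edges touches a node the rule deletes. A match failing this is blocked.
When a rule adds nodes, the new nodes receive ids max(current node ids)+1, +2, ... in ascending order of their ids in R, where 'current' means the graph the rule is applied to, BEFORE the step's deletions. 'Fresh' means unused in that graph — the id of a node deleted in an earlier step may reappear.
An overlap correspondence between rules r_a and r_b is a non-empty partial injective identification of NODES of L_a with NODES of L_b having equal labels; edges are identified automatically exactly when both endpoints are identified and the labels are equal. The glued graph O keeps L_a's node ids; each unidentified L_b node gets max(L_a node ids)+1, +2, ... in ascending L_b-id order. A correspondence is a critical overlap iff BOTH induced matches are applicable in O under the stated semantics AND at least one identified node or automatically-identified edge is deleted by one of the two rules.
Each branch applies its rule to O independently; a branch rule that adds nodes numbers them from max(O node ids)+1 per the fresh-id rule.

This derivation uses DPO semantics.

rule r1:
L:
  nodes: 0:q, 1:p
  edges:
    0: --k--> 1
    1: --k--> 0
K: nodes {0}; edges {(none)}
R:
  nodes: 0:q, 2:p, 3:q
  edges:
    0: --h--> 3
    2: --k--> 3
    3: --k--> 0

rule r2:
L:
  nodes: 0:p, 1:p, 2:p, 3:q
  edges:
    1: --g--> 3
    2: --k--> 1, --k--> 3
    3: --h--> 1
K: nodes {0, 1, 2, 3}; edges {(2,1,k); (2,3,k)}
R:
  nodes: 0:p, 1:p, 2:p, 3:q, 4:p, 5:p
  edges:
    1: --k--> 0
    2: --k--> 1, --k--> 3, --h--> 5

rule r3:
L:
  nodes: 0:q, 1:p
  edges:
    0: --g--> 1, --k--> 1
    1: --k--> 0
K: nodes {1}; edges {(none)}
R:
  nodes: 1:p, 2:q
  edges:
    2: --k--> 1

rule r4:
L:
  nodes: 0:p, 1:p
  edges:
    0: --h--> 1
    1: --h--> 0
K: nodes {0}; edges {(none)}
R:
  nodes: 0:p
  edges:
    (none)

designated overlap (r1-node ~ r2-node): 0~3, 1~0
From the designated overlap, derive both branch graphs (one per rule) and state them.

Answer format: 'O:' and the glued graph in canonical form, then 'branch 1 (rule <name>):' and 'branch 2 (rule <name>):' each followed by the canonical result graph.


O:
nodes: 0:q, 1:p, 2:p, 3:p
edges: (0,1,k); (0,2,h); (1,0,k); (2,0,g); (3,0,k); (3,2,k)
branch 1 (rule r1):
nodes: 0:q, 2:p, 3:p, 4:p, 5:q
edges: (0,2,h); (0,5,h); (2,0,g); (3,0,k); (3,2,k); (4,5,k); (5,0,k)
branch 2 (rule r2):
nodes: 0:q, 1:p, 2:p, 3:p, 4:p, 5:p
edges: (0,1,k); (1,0,k); (2,1,k); (3,0,k); (3,2,k); (3,5,h)


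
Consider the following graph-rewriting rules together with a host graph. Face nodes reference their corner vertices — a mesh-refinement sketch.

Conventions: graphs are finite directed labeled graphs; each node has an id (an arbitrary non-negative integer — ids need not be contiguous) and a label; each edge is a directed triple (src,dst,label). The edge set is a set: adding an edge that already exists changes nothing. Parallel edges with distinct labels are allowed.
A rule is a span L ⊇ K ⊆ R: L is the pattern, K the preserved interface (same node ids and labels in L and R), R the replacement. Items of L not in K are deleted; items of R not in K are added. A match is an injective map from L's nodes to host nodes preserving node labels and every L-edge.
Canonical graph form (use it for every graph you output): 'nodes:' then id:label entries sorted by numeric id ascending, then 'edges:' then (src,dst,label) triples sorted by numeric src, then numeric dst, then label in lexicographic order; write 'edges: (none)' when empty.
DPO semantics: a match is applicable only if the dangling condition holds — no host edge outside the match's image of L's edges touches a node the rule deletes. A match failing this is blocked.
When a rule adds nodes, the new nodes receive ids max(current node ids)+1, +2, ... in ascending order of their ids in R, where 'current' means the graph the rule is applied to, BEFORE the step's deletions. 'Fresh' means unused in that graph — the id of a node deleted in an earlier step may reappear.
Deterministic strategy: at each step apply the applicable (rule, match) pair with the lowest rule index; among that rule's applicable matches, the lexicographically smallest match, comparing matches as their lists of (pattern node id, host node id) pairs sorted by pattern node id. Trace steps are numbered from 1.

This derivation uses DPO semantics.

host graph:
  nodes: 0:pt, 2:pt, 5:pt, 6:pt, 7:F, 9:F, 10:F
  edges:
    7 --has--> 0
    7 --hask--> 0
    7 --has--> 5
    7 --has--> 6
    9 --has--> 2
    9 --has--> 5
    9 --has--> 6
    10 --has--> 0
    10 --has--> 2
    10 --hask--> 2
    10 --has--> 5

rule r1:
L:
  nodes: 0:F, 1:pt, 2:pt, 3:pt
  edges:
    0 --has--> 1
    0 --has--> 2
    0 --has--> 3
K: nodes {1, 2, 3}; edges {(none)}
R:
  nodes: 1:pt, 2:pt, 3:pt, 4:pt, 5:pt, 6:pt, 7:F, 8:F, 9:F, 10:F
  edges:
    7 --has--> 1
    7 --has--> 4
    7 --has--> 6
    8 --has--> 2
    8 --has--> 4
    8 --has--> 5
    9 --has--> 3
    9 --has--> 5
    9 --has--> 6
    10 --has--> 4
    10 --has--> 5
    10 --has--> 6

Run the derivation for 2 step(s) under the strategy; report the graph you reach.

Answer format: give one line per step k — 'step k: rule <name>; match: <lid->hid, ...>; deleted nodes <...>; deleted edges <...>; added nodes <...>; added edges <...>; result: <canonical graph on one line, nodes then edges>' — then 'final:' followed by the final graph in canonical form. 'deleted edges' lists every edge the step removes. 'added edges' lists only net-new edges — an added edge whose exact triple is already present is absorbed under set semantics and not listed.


step 1: rule r1; match: 0->9, 1->2, 2->5, 3->6; deleted nodes 9; deleted edges (9,2,has); (9,5,has); (9,6,has); added nodes 11, 12, 13, 14, 15, 16, 17; added edges (14,2,has); (14,11,has); (14,13,has); (15,5,has); (15,11,has); (15,12,has); (16,6,has); (16,12,has); (16,13,has); (17,11,has); (17,12,has); (17,13,has); result: nodes: 0:pt, 2:pt, 5:pt, 6:pt, 7:F, 10:F, 11:pt, 12:pt, 13:pt, 14:F, 15:F, 16:F, 17:F edges: (7,0,has); (7,0,hask); (7,5,has); (7,6,has); (10,0,has); (10,2,has); (10,2,hask); (10,5,has); (14,2,has); (14,11,has); (14,13,has); (15,5,has); (15,11,has); (15,12,has); (16,6,has); (16,12,has); (16,13,has); (17,11,has); (17,12,has); (17,13,has)
step 2: rule r1; match: 0->14, 1->2, 2->11, 3->13; deleted nodes 14; deleted edges (14,2,has); (14,11,has); (14,13,has); added nodes 18, 19, 20, 21, 22, 23, 24; added edges (21,2,has); (21,18,has); (21,20,has); (22,11,has); (22,18,has); (22,19,has); (23,13,has); (23,19,has); (23,20,has); (24,18,has); (24,19,has); (24,20,has); result: nodes: 0:pt, 2:pt, 5:pt, 6:pt, 7:F, 10:F, 11:pt, 12:pt, 13:pt, 15:F, 16:F, 17:F, 18:pt, 19:pt, 20:pt, 21:F, 22:F, 23:F, 24:F edges: (7,0,has); (7,0,hask); (7,5,has); (7,6,has); (10,0,has); (10,2,has); (10,2,hask); (10,5,has); (15,5,has); (15,11,has); (15,12,has); (16,6,has); (16,12,has); (16,13,has); (17,11,has); (17,12,has); (17,13,has); (21,2,has); (21,18,has); (21,20,has); (22,11,has); (22,18,has); (22,19,has); (23,13,has); (23,19,has); (23,20,has); (24,18,has); (24,19,has); (24,20,has)
final:
nodes: 0:pt, 2:pt, 5:pt, 6:pt, 7:F, 10:F, 11:pt, 12:pt, 13:pt, 15:F, 16:F, 17:F, 18:pt, 19:pt, 20:pt, 21:F, 22:F, 23:F, 24:F
edges: (7,0,has); (7,0,hask); (7,5,has); (7,6,has); (10,0,has); (10,2,has); (10,2,hask); (10,5,has); (15,5,has); (15,11,has); (15,12,has); (16,6,has); (16,12,has); (16,13,has); (17,11,has); (17,12,has); (17,13,has); (21,2,has); (21,18,has); (21,20,has); (22,11,has); (22,18,has); (22,19,has); (23,13,has); (23,19,has); (23,20,has); (24,18,has); (24,19,has); (24,20,has)


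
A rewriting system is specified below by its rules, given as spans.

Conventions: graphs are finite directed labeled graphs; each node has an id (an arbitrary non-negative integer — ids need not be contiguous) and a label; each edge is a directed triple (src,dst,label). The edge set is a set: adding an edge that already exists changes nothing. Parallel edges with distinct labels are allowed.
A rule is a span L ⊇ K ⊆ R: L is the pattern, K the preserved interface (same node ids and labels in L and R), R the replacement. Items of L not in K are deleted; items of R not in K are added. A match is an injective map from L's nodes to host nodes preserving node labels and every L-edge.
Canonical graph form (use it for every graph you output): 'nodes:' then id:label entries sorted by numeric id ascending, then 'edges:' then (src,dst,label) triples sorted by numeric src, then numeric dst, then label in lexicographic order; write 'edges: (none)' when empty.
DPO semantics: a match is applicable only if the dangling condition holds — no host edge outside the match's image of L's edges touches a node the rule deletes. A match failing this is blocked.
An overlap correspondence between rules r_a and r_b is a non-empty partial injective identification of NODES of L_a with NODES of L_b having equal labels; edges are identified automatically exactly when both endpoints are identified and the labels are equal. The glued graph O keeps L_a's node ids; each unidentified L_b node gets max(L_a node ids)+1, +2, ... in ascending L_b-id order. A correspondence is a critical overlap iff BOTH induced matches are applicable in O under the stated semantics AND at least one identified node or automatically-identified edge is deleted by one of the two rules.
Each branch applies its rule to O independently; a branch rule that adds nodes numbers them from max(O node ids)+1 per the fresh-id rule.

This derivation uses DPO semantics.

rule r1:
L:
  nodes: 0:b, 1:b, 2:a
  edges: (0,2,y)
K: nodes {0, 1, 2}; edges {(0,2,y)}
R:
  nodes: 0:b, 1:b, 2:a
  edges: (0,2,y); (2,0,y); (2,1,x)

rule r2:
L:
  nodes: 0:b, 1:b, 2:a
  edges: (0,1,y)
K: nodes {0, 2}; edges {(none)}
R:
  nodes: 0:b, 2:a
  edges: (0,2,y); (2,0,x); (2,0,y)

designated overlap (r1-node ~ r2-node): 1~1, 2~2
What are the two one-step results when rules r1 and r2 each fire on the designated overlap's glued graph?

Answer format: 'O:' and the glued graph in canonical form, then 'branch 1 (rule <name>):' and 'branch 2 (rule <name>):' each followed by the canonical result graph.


O:
nodes: 0:b, 1:b, 2:a, 3:b
edges: (0,2,y); (3,1,y)
branch 1 (rule r1):
nodes: 0:b, 1:b, 2:a, 3:b
edges: (0,2,y); (2,0,y); (2,1,x); (3,1,y)
branch 2 (rule r2):
nodes: 0:b, 2:a, 3:b
edges: (0,2,y); (2,3,x); (2,3,y); (3,2,y)


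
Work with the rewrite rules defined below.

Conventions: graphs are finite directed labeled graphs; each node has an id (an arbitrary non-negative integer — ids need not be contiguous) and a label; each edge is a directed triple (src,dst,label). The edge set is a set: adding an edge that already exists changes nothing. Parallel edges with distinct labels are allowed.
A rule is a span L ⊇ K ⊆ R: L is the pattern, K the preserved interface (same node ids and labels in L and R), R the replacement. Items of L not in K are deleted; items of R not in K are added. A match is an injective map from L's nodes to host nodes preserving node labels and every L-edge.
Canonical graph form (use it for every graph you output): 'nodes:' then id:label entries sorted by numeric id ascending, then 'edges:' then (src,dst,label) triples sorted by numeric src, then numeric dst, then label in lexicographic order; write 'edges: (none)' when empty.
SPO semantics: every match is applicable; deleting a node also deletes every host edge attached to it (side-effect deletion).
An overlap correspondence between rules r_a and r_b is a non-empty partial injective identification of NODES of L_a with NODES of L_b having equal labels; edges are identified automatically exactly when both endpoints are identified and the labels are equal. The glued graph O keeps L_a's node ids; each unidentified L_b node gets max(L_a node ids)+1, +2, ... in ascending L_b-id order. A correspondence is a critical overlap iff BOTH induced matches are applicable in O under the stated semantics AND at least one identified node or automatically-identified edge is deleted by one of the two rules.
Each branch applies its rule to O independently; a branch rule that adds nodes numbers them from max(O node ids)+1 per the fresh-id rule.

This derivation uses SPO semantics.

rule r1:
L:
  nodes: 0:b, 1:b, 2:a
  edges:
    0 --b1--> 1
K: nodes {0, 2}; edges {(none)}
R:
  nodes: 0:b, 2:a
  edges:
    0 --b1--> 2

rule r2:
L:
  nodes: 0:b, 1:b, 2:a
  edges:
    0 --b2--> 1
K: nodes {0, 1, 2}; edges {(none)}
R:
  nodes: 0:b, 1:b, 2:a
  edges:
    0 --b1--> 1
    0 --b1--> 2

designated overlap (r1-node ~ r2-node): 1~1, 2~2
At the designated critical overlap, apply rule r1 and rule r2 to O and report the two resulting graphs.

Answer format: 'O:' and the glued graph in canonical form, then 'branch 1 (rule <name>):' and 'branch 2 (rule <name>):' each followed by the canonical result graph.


O:
nodes: 0:b, 1:b, 2:a, 3:b
edges: (0,1,b1); (3,1,b2)
branch 1 (rule r1):
nodes: 0:b, 2:a, 3:b
edges: (0,2,b1)
branch 2 (rule r2):
nodes: 0:b, 1:b, 2:a, 3:b
edges: (0,1,b1); (3,1,b1); (3,2,b1)


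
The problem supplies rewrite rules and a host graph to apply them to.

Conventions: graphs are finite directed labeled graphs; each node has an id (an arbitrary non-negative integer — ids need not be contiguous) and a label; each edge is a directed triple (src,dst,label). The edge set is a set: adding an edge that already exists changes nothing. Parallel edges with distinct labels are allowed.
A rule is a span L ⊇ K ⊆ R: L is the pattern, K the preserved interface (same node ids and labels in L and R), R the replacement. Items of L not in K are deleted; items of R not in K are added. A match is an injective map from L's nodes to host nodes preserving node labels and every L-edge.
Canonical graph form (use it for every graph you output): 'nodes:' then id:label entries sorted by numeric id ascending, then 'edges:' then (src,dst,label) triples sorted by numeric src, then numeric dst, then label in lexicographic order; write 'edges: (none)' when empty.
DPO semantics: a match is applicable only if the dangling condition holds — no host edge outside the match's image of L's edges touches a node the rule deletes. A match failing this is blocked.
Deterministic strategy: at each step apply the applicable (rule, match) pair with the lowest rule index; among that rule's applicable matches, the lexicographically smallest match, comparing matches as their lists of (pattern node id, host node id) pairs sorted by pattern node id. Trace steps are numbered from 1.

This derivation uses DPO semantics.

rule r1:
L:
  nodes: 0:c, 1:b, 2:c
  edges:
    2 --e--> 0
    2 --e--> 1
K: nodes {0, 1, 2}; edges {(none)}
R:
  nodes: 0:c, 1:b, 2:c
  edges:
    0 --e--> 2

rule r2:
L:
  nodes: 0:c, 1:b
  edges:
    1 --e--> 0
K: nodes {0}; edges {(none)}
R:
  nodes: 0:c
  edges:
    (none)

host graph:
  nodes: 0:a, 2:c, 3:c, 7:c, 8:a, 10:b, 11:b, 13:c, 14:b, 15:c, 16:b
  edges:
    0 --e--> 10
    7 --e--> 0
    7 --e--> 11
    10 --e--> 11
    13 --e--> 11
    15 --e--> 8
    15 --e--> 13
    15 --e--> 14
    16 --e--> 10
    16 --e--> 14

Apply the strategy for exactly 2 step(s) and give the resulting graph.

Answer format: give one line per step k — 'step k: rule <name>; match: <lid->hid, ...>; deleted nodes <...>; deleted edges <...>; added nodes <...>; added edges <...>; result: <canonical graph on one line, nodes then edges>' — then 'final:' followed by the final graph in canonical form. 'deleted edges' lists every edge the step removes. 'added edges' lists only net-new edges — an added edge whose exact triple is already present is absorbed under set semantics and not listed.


step 1: rule r1; match: 0->13, 1->14, 2->15; deleted nodes (none); deleted edges (15,13,e); (15,14,e); added nodes (none); added edges (13,15,e); result: nodes: 0:a, 2:c, 3:c, 7:c, 8:a, 10:b, 11:b, 13:c, 14:b, 15:c, 16:b edges: (0,10,e); (7,0,e); (7,11,e); (10,11,e); (13,11,e); (13,15,e); (15,8,e); (16,10,e); (16,14,e)
step 2: rule r1; match: 0->15, 1->11, 2->13; deleted nodes (none); deleted edges (13,11,e); (13,15,e); added nodes (none); added edges (15,13,e); result: nodes: 0:a, 2:c, 3:c, 7:c, 8:a, 10:b, 11:b, 13:c, 14:b, 15:c, 16:b edges: (0,10,e); (7,0,e); (7,11,e); (10,11,e); (15,8,e); (15,13,e); (16,10,e); (16,14,e)
final:
nodes: 0:a, 2:c, 3:c, 7:c, 8:a, 10:b, 11:b, 13:c, 14:b, 15:c, 16:b
edges: (0,10,e); (7,0,e); (7,11,e); (10,11,e); (15,8,e); (15,13,e); (16,10,e); (16,14,e)


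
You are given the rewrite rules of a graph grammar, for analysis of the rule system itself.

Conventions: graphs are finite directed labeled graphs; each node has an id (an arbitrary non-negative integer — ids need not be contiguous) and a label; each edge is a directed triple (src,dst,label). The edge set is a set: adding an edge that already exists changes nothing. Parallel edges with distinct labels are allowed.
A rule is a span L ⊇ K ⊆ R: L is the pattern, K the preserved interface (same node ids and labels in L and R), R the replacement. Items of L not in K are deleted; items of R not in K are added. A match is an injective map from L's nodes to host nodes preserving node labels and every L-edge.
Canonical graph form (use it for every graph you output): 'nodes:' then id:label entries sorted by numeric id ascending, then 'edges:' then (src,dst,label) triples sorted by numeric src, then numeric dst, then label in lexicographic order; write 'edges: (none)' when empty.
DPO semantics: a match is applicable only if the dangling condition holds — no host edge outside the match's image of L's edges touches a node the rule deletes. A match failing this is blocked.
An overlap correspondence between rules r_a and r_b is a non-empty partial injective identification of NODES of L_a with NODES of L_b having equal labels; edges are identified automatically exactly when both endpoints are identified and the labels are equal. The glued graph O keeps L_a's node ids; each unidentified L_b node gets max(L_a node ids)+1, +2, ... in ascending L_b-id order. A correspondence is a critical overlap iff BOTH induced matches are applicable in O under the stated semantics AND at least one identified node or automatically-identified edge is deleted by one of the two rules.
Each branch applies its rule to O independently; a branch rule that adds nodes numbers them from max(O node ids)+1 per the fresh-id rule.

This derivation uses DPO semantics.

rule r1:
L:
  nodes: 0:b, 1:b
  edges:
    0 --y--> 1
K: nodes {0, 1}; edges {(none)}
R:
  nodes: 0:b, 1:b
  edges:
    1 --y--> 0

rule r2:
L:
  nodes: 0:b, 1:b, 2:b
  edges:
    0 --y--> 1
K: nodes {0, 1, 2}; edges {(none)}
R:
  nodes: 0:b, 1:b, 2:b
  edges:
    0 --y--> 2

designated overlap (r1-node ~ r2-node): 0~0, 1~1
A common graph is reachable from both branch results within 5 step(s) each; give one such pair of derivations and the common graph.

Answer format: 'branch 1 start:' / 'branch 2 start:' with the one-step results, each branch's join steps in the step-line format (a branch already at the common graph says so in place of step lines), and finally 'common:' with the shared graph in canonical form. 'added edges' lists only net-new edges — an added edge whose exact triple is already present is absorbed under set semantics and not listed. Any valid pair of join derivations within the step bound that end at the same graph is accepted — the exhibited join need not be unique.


branch 1 start:
nodes: 0:b, 1:b, 2:b
edges: (1,0,y)
branch 2 start:
nodes: 0:b, 1:b, 2:b
edges: (0,2,y)
branch 1 step 1: rule r1; match: 0->1, 1->0; deleted nodes (none); deleted edges (1,0,y); added nodes (none); added edges (0,1,y); result: nodes: 0:b, 1:b, 2:b edges: (0,1,y)
branch 2 step 1: rule r2; match: 0->0, 1->2, 2->1; deleted nodes (none); deleted edges (0,2,y); added nodes (none); added edges (0,1,y); result: nodes: 0:b, 1:b, 2:b edges: (0,1,y)
common:
nodes: 0:b, 1:b, 2:b
edges: (0,1,y)


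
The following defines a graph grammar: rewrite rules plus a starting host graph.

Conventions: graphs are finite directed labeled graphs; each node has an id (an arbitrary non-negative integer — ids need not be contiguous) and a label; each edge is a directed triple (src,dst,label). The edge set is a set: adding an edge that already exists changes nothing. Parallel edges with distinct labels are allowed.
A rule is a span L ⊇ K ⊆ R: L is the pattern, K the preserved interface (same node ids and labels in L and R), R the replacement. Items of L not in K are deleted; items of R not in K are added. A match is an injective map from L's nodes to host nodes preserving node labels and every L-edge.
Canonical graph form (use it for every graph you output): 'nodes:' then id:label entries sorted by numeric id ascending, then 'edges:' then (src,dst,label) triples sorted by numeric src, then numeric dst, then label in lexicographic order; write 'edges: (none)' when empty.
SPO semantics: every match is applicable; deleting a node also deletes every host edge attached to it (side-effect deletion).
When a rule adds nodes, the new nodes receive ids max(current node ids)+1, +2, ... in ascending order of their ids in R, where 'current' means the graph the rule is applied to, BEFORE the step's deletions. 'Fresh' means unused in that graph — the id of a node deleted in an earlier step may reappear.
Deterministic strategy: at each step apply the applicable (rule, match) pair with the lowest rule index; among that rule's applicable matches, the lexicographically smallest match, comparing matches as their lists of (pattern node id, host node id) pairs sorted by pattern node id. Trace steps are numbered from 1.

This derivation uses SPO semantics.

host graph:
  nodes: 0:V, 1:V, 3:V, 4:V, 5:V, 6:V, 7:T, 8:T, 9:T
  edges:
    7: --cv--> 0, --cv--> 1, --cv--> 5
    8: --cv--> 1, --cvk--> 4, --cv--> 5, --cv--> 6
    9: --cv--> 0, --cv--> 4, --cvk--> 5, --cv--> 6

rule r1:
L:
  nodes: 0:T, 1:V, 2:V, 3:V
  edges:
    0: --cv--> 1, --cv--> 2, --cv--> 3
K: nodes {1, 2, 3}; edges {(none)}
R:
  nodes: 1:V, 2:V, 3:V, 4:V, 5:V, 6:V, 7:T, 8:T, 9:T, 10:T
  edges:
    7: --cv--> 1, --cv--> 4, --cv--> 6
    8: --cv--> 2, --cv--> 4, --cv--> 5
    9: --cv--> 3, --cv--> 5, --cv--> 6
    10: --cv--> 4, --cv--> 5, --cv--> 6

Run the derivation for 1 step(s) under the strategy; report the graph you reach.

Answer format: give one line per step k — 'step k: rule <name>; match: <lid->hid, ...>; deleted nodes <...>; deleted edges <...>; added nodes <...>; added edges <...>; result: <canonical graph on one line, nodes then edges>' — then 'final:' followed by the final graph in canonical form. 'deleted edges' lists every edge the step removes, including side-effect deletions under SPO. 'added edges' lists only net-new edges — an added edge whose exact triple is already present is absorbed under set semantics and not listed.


step 1: rule r1; match: 0->7, 1->0, 2->1, 3->5; deleted nodes 7; deleted edges (7,0,cv); (7,1,cv); (7,5,cv); added nodes 10, 11, 12, 13, 14, 15, 16; added edges (13,0,cv); (13,10,cv); (13,12,cv); (14,1,cv); (14,10,cv); (14,11,cv); (15,5,cv); (15,11,cv); (15,12,cv); (16,10,cv); (16,11,cv); (16,12,cv); result: nodes: 0:V, 1:V, 3:V, 4:V, 5:V, 6:V, 8:T, 9:T, 10:V, 11:V, 12:V, 13:T, 14:T, 15:T, 16:T edges: (8,1,cv); (8,4,cvk); (8,5,cv); (8,6,cv); (9,0,cv); (9,4,cv); (9,5,cvk); (9,6,cv); (13,0,cv); (13,10,cv); (13,12,cv); (14,1,cv); (14,10,cv); (14,11,cv); (15,5,cv); (15,11,cv); (15,12,cv); (16,10,cv); (16,11,cv); (16,12,cv)
final:
nodes: 0:V, 1:V, 3:V, 4:V, 5:V, 6:V, 8:T, 9:T, 10:V, 11:V, 12:V, 13:T, 14:T, 15:T, 16:T
edges: (8,1,cv); (8,4,cvk); (8,5,cv); (8,6,cv); (9,0,cv); (9,4,cv); (9,5,cvk); (9,6,cv); (13,0,cv); (13,10,cv); (13,12,cv); (14,1,cv); (14,10,cv); (14,11,cv); (15,5,cv); (15,11,cv); (15,12,cv); (16,10,cv); (16,11,cv); (16,12,cv)


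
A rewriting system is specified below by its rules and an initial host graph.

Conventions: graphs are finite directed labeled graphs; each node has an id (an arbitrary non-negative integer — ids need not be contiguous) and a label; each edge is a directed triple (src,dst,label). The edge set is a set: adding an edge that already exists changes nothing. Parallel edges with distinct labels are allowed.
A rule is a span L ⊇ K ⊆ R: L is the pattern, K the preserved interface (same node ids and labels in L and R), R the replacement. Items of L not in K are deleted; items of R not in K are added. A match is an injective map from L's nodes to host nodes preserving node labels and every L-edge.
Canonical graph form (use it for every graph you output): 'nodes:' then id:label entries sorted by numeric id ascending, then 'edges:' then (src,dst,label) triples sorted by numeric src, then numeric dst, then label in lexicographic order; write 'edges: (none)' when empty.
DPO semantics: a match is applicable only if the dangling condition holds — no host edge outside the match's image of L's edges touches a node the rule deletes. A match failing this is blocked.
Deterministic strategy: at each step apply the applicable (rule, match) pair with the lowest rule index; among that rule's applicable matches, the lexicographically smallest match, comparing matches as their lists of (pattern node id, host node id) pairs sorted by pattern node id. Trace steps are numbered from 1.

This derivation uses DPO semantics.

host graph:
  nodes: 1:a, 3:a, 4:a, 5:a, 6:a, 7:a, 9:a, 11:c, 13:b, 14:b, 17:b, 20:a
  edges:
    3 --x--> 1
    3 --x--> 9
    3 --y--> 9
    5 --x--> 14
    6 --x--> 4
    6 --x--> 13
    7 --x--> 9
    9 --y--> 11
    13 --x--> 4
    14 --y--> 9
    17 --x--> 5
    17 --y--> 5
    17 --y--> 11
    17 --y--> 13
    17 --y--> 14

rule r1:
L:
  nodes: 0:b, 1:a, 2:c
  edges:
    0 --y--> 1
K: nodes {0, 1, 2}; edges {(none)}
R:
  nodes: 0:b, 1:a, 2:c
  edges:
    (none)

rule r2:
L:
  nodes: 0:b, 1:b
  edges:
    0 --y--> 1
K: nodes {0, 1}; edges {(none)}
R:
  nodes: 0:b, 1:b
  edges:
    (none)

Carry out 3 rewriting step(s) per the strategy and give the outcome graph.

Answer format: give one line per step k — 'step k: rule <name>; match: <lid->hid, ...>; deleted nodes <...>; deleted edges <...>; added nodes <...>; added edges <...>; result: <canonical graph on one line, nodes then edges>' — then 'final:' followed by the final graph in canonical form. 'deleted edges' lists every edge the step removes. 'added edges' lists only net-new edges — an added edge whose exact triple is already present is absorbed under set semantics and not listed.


step 1: rule r1; match: 0->14, 1->9, 2->11; deleted nodes (none); deleted edges (14,9,y); added nodes (none); added edges (none); result: nodes: 1:a, 3:a, 4:a, 5:a, 6:a, 7:a, 9:a, 11:c, 13:b, 14:b, 17:b, 20:a edges: (3,1,x); (3,9,x); (3,9,y); (5,14,x); (6,4,x); (6,13,x); (7,9,x); (9,11,y); (13,4,x); (17,5,x); (17,5,y); (17,11,y); (17,13,y); (17,14,y)
step 2: rule r1; match: 0->17, 1->5, 2->11; deleted nodes (none); deleted edges (17,5,y); added nodes (none); added edges (none); result: nodes: 1:a, 3:a, 4:a, 5:a, 6:a, 7:a, 9:a, 11:c, 13:b, 14:b, 17:b, 20:a edges: (3,1,x); (3,9,x); (3,9,y); (5,14,x); (6,4,x); (6,13,x); (7,9,x); (9,11,y); (13,4,x); (17,5,x); (17,11,y); (17,13,y); (17,14,y)
step 3: rule r2; match: 0->17, 1->13; deleted nodes (none); deleted edges (17,13,y); added nodes (none); added edges (none); result: nodes: 1:a, 3:a, 4:a, 5:a, 6:a, 7:a, 9:a, 11:c, 13:b, 14:b, 17:b, 20:a edges: (3,1,x); (3,9,x); (3,9,y); (5,14,x); (6,4,x); (6,13,x); (7,9,x); (9,11,y); (13,4,x); (17,5,x); (17,11,y); (17,14,y)
final:
nodes: 1:a, 3:a, 4:a, 5:a, 6:a, 7:a, 9:a, 11:c, 13:b, 14:b, 17:b, 20:a
edges: (3,1,x); (3,9,x); (3,9,y); (5,14,x); (6,4,x); (6,13,x); (7,9,x); (9,11,y); (13,4,x); (17,5,x); (17,11,y); (17,14,y)


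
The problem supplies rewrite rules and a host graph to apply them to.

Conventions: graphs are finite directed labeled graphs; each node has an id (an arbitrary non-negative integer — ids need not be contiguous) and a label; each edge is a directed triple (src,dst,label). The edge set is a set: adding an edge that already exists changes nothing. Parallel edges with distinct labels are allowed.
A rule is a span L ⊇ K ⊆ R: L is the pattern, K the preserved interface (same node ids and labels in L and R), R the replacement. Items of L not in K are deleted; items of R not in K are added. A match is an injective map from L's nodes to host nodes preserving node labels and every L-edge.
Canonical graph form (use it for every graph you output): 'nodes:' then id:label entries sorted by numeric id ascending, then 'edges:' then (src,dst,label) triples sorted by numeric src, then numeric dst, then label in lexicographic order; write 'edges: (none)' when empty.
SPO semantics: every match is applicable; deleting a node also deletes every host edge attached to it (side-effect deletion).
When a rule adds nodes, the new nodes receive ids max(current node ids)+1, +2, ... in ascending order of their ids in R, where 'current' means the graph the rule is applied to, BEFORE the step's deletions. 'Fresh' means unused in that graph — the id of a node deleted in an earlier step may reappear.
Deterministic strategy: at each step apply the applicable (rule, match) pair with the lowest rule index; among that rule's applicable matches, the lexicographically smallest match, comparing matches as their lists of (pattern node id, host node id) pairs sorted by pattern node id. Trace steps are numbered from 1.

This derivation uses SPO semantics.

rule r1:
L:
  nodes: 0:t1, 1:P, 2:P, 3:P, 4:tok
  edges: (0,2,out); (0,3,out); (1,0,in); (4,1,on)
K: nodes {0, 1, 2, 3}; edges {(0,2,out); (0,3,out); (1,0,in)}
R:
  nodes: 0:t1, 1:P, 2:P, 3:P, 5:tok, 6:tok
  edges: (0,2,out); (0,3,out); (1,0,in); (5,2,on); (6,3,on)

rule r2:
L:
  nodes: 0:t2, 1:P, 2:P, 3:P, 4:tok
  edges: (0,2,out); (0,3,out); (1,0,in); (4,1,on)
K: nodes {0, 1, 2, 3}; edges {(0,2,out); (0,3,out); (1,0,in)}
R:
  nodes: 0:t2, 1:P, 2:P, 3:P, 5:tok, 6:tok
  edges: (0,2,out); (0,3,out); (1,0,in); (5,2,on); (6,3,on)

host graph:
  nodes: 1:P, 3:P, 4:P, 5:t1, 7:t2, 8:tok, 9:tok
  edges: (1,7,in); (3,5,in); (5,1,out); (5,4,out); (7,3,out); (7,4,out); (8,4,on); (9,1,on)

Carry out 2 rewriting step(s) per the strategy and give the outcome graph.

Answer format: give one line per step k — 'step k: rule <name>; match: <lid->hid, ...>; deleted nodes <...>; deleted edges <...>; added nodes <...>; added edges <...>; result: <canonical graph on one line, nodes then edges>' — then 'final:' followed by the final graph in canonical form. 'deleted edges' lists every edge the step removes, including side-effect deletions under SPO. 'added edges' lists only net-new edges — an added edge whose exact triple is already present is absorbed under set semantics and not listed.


step 1: rule r2; match: 0->7, 1->1, 2->3, 3->4, 4->9; deleted nodes 9; deleted edges (9,1,on); added nodes 10, 11; added edges (10,3,on); (11,4,on); result: nodes: 1:P, 3:P, 4:P, 5:t1, 7:t2, 8:tok, 10:tok, 11:tok edges: (1,7,in); (3,5,in); (5,1,out); (5,4,out); (7,3,out); (7,4,out); (8,4,on); (10,3,on); (11,4,on)
step 2: rule r1; match: 0->5, 1->3, 2->1, 3->4, 4->10; deleted nodes 10; deleted edges (10,3,on); added nodes 12, 13; added edges (12,1,on); (13,4,on); result: nodes: 1:P, 3:P, 4:P, 5:t1, 7:t2, 8:tok, 11:tok, 12:tok, 13:tok edges: (1,7,in); (3,5,in); (5,1,out); (5,4,out); (7,3,out); (7,4,out); (8,4,on); (11,4,on); (12,1,on); (13,4,on)
final:
nodes: 1:P, 3:P, 4:P, 5:t1, 7:t2, 8:tok, 11:tok, 12:tok, 13:tok
edges: (1,7,in); (3,5,in); (5,1,out); (5,4,out); (7,3,out); (7,4,out); (8,4,on); (11,4,on); (12,1,on); (13,4,on)


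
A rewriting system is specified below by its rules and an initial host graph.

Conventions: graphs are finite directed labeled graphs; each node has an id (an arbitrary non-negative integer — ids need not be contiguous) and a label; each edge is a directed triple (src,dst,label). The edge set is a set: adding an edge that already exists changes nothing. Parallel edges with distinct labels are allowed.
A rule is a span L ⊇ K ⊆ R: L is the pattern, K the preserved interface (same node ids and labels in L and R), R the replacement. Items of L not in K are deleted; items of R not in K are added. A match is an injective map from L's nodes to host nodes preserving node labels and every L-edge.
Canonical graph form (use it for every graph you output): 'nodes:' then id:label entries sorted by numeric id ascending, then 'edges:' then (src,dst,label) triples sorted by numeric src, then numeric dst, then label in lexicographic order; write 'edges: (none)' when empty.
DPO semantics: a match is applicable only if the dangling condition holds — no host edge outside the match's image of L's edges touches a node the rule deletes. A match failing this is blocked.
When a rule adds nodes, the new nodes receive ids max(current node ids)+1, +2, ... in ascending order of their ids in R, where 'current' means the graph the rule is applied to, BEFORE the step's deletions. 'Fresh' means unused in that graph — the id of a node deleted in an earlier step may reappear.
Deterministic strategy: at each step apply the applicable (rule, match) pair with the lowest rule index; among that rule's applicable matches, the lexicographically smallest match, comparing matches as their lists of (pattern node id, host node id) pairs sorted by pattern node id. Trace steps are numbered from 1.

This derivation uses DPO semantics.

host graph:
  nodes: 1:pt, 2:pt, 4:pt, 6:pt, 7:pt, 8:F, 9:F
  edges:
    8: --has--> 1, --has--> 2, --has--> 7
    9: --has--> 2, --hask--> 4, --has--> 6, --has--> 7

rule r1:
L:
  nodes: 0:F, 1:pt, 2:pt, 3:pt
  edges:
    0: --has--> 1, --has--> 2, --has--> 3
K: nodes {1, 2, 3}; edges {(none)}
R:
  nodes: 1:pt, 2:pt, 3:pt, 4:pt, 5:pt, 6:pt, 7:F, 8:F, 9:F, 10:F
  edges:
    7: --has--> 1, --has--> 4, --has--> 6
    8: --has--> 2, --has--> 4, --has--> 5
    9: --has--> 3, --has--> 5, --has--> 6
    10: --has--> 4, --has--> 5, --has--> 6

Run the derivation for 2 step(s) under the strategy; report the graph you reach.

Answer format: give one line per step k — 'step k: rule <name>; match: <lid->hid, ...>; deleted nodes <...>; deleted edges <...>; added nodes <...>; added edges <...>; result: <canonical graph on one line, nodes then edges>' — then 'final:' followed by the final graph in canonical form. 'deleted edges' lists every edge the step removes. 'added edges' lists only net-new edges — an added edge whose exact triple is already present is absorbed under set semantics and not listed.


step 1: rule r1; match: 0->8, 1->1, 2->2, 3->7; deleted nodes 8; deleted edges (8,1,has); (8,2,has); (8,7,has); added nodes 10, 11, 12, 13, 14, 15, 16; added edges (13,1,has); (13,10,has); (13,12,has); (14,2,has); (14,10,has); (14,11,has); (15,7,has); (15,11,has); (15,12,has); (16,10,has); (16,11,has); (16,12,has); result: nodes: 1:pt, 2:pt, 4:pt, 6:pt, 7:pt, 9:F, 10:pt, 11:pt, 12:pt, 13:F, 14:F, 15:F, 16:F edges: (9,2,has); (9,4,hask); (9,6,has); (9,7,has); (13,1,has); (13,10,has); (13,12,has); (14,2,has); (14,10,has); (14,11,has); (15,7,has); (15,11,has); (15,12,has); (16,10,has); (16,11,has); (16,12,has)
step 2: rule r1; match: 0->13, 1->1, 2->10, 3->12; deleted nodes 13; deleted edges (13,1,has); (13,10,has); (13,12,has); added nodes 17, 18, 19, 20, 21, 22, 23; added edges (20,1,has); (20,17,has); (20,19,has); (21,10,has); (21,17,has); (21,18,has); (22,12,has); (22,18,has); (22,19,has); (23,17,has); (23,18,has); (23,19,has); result: nodes: 1:pt, 2:pt, 4:pt, 6:pt, 7:pt, 9:F, 10:pt, 11:pt, 12:pt, 14:F, 15:F, 16:F, 17:pt, 18:pt, 19:pt, 20:F, 21:F, 22:F, 23:F edges: (9,2,has); (9,4,hask); (9,6,has); (9,7,has); (14,2,has); (14,10,has); (14,11,has); (15,7,has); (15,11,has); (15,12,has); (16,10,has); (16,11,has); (16,12,has); (20,1,has); (20,17,has); (20,19,has); (21,10,has); (21,17,has); (21,18,has); (22,12,has); (22,18,has); (22,19,has); (23,17,has); (23,18,has); (23,19,has)
final:
nodes: 1:pt, 2:pt, 4:pt, 6:pt, 7:pt, 9:F, 10:pt, 11:pt, 12:pt, 14:F, 15:F, 16:F, 17:pt, 18:pt, 19:pt, 20:F, 21:F, 22:F, 23:F
edges: (9,2,has); (9,4,hask); (9,6,has); (9,7,has); (14,2,has); (14,10,has); (14,11,has); (15,7,has); (15,11,has); (15,12,has); (16,10,has); (16,11,has); (16,12,has); (20,1,has); (20,17,has); (20,19,has); (21,10,has); (21,17,has); (21,18,has); (22,12,has); (22,18,has); (22,19,has); (23,17,has); (23,18,has); (23,19,has)


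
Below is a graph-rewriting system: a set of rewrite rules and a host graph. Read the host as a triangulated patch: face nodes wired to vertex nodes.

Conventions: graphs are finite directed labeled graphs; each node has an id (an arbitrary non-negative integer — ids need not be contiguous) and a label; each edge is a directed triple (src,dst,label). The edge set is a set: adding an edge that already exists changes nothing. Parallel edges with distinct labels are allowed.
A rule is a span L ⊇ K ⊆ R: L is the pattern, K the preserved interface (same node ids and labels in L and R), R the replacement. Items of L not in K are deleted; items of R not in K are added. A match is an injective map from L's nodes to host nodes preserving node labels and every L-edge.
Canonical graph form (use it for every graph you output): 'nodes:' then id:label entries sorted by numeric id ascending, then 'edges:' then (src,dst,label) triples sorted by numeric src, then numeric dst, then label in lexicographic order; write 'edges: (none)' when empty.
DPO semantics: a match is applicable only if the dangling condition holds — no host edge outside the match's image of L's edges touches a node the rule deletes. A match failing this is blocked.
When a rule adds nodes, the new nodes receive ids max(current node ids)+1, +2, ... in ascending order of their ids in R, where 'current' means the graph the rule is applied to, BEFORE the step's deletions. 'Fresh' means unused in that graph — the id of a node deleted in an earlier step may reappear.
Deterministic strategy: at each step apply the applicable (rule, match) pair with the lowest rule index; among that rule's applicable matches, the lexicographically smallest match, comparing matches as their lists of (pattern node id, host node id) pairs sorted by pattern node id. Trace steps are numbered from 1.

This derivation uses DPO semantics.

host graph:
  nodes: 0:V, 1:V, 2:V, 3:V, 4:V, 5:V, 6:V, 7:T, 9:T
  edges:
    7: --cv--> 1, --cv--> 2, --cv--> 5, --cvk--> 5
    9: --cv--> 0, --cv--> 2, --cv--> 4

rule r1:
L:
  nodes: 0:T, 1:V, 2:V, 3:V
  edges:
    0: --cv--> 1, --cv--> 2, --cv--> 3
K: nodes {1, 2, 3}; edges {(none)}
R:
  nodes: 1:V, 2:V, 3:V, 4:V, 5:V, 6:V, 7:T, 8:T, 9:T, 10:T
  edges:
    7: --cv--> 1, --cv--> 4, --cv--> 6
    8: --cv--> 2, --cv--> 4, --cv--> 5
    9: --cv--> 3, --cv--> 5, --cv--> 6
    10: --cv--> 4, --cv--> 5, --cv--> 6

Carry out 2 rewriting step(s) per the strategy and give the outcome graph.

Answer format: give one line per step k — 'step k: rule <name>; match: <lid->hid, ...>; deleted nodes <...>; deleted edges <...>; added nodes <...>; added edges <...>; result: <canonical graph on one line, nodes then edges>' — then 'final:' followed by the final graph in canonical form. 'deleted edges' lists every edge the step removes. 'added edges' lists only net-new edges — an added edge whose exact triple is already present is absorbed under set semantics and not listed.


step 1: rule r1; match: 0->9, 1->0, 2->2, 3->4; deleted nodes 9; deleted edges (9,0,cv); (9,2,cv); (9,4,cv); added nodes 10, 11, 12, 13, 14, 15, 16; added edges (13,0,cv); (13,10,cv); (13,12,cv); (14,2,cv); (14,10,cv); (14,11,cv); (15,4,cv); (15,11,cv); (15,12,cv); (16,10,cv); (16,11,cv); (16,12,cv); result: nodes: 0:V, 1:V, 2:V, 3:V, 4:V, 5:V, 6:V, 7:T, 10:V, 11:V, 12:V, 13:T, 14:T, 15:T, 16:T edges: (7,1,cv); (7,2,cv); (7,5,cv); (7,5,cvk); (13,0,cv); (13,10,cv); (13,12,cv); (14,2,cv); (14,10,cv); (14,11,cv); (15,4,cv); (15,11,cv); (15,12,cv); (16,10,cv); (16,11,cv); (16,12,cv)
step 2: rule r1; match: 0->13, 1->0, 2->10, 3->12; deleted nodes 13; deleted edges (13,0,cv); (13,10,cv); (13,12,cv); added nodes 17, 18, 19, 20, 21, 22, 23; added edges (20,0,cv); (20,17,cv); (20,19,cv); (21,10,cv); (21,17,cv); (21,18,cv); (22,12,cv); (22,18,cv); (22,19,cv); (23,17,cv); (23,18,cv); (23,19,cv); result: nodes: 0:V, 1:V, 2:V, 3:V, 4:V, 5:V, 6:V, 7:T, 10:V, 11:V, 12:V, 14:T, 15:T, 16:T, 17:V, 18:V, 19:V, 20:T, 21:T, 22:T, 23:T edges: (7,1,cv); (7,2,cv); (7,5,cv); (7,5,cvk); (14,2,cv); (14,10,cv); (14,11,cv); (15,4,cv); (15,11,cv); (15,12,cv); (16,10,cv); (16,11,cv); (16,12,cv); (20,0,cv); (20,17,cv); (20,19,cv); (21,10,cv); (21,17,cv); (21,18,cv); (22,12,cv); (22,18,cv); (22,19,cv); (23,17,cv); (23,18,cv); (23,19,cv)
final:
nodes: 0:V, 1:V, 2:V, 3:V, 4:V, 5:V, 6:V, 7:T, 10:V, 11:V, 12:V, 14:T, 15:T, 16:T, 17:V, 18:V, 19:V, 20:T, 21:T, 22:T, 23:T
edges: (7,1,cv); (7,2,cv); (7,5,cv); (7,5,cvk); (14,2,cv); (14,10,cv); (14,11,cv); (15,4,cv); (15,11,cv); (15,12,cv); (16,10,cv); (16,11,cv); (16,12,cv); (20,0,cv); (20,17,cv); (20,19,cv); (21,10,cv); (21,17,cv); (21,18,cv); (22,12,cv); (22,18,cv); (22,19,cv); (23,17,cv); (23,18,cv); (23,19,cv)
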